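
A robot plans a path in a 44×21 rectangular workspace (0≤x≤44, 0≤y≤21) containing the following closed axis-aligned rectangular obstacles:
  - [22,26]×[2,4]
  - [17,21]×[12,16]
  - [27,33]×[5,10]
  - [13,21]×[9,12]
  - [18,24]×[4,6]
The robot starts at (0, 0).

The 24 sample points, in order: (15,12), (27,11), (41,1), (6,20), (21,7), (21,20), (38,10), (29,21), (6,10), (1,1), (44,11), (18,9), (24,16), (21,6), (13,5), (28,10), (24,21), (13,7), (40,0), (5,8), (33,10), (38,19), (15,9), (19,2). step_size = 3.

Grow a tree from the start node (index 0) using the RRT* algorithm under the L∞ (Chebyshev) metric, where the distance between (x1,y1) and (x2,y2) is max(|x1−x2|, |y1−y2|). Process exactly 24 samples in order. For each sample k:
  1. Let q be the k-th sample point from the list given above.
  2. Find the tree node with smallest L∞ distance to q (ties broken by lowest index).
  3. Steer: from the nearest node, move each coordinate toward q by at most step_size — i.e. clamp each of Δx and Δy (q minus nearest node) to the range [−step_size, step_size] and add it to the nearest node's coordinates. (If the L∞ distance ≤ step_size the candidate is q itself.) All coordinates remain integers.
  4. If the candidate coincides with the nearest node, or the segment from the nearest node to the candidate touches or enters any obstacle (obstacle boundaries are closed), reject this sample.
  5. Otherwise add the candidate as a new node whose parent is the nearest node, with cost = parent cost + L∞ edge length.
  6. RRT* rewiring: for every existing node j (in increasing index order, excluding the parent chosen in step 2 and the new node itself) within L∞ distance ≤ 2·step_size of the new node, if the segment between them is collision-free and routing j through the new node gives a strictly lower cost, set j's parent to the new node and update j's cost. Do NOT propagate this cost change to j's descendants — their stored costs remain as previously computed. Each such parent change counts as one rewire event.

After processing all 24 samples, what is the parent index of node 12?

1. q=(15,12) nearest=0 d=15 new=(3,3) → add node 1 parent=0 cost=3
2. q=(27,11) nearest=1 d=24 new=(6,6) → add node 2 parent=1 cost=6
3. q=(41,1) nearest=2 d=35 new=(9,3) → add node 3 parent=2 cost=9
4. q=(6,20) nearest=2 d=14 new=(6,9) → add node 4 parent=2 cost=9
5. q=(21,7) nearest=3 d=12 new=(12,6) → add node 5 parent=3 cost=12
6. q=(21,20) nearest=5 d=14 new=(15,9) → blocked by [13,21]×[9,12], reject
7. q=(38,10) nearest=5 d=26 new=(15,9) → blocked by [13,21]×[9,12], reject
8. q=(29,21) nearest=5 d=17 new=(15,9) → blocked by [13,21]×[9,12], reject
9. q=(6,10) nearest=4 d=1 new=(6,10) → add node 6 parent=4 cost=10
10. q=(1,1) nearest=0 d=1 new=(1,1) → add node 7 parent=0 cost=1
11. q=(44,11) nearest=5 d=32 new=(15,9) → blocked by [13,21]×[9,12], reject
12. q=(18,9) nearest=5 d=6 new=(15,9) → blocked by [13,21]×[9,12], reject
13. q=(24,16) nearest=5 d=12 new=(15,9) → blocked by [13,21]×[9,12], reject
14. q=(21,6) nearest=5 d=9 new=(15,6) → add node 8 parent=5 cost=15
15. q=(13,5) nearest=5 d=1 new=(13,5) → add node 9 parent=5 cost=13
16. q=(28,10) nearest=8 d=13 new=(18,9) → blocked by [13,21]×[9,12], reject
17. q=(24,21) nearest=5 d=15 new=(15,9) → blocked by [13,21]×[9,12], reject
18. q=(13,7) nearest=5 d=1 new=(13,7) → add node 10 parent=5 cost=13
19. q=(40,0) nearest=8 d=25 new=(18,3) → add node 11 parent=8 cost=18
20. q=(5,8) nearest=4 d=1 new=(5,8) → add node 12 parent=4 cost=10
21. q=(33,10) nearest=11 d=15 new=(21,6) → blocked by [18,24]×[4,6], reject
22. q=(38,19) nearest=11 d=20 new=(21,6) → blocked by [18,24]×[4,6], reject
23. q=(15,9) nearest=10 d=2 new=(15,9) → blocked by [13,21]×[9,12], reject
24. q=(19,2) nearest=11 d=1 new=(19,2) → add node 13 parent=11 cost=19

Parent of node 12: 4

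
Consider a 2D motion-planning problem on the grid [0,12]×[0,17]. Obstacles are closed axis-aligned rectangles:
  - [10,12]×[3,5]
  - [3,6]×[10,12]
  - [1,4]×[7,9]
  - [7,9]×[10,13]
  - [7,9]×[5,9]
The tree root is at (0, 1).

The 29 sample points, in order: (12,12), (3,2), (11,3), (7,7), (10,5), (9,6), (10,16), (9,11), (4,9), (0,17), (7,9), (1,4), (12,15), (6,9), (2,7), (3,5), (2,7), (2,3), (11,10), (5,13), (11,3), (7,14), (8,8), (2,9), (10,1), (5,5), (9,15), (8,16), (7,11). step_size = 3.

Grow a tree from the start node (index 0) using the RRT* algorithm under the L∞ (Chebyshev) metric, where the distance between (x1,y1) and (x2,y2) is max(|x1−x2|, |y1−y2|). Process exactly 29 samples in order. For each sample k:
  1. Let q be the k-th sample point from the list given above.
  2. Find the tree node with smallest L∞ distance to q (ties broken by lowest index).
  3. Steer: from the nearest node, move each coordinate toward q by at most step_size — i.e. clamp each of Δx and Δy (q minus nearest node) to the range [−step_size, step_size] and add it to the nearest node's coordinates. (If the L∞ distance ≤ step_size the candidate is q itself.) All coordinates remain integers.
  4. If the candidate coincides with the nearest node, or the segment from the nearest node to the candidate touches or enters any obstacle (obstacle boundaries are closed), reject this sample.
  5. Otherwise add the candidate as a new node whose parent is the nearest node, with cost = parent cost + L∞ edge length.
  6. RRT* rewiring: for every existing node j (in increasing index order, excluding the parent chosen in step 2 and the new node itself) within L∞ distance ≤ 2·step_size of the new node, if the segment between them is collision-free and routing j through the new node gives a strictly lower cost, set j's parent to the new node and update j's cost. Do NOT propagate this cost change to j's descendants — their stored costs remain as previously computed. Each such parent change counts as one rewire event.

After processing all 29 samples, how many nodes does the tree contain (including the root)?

1. q=(12,12) nearest=0 d=12 new=(3,4) → add node 1 parent=0 cost=3
2. q=(3,2) nearest=1 d=2 new=(3,2) → add node 2 parent=1 cost=5
3. q=(11,3) nearest=1 d=8 new=(6,3) → add node 3 parent=1 cost=6
4. q=(7,7) nearest=1 d=4 new=(6,7) → add node 4 parent=1 cost=6
5. q=(10,5) nearest=3 d=4 new=(9,5) → blocked by [7,9]×[5,9], reject
6. q=(9,6) nearest=3 d=3 new=(9,6) → blocked by [7,9]×[5,9], reject
7. q=(10,16) nearest=4 d=9 new=(9,10) → blocked by [7,9]×[10,13], reject
8. q=(9,11) nearest=4 d=4 new=(9,10) → blocked by [7,9]×[10,13], reject
9. q=(4,9) nearest=4 d=2 new=(4,9) → blocked by [1,4]×[7,9], reject
10. q=(0,17) nearest=4 d=10 new=(3,10) → blocked by [3,6]×[10,12], reject
11. q=(7,9) nearest=4 d=2 new=(7,9) → blocked by [7,9]×[5,9], reject
12. q=(1,4) nearest=1 d=2 new=(1,4) → add node 5 parent=1 cost=5
13. q=(12,15) nearest=4 d=8 new=(9,10) → blocked by [7,9]×[10,13], reject
14. q=(6,9) nearest=4 d=2 new=(6,9) → add node 6 parent=4 cost=8
15. q=(2,7) nearest=1 d=3 new=(2,7) → blocked by [1,4]×[7,9], reject
16. q=(3,5) nearest=1 d=1 new=(3,5) → add node 7 parent=1 cost=4
17. q=(2,7) nearest=7 d=2 new=(2,7) → blocked by [1,4]×[7,9], reject
18. q=(2,3) nearest=1 d=1 new=(2,3) → add node 8 parent=1 cost=4
19. q=(11,10) nearest=4 d=5 new=(9,10) → blocked by [7,9]×[10,13], reject
20. q=(5,13) nearest=6 d=4 new=(5,12) → blocked by [3,6]×[10,12], reject
21. q=(11,3) nearest=3 d=5 new=(9,3) → add node 9 parent=3 cost=9
22. q=(7,14) nearest=6 d=5 new=(7,12) → blocked by [7,9]×[10,13], reject
23. q=(8,8) nearest=4 d=2 new=(8,8) → blocked by [7,9]×[5,9], reject
24. q=(2,9) nearest=4 d=4 new=(3,9) → blocked by [1,4]×[7,9], reject
25. q=(10,1) nearest=9 d=2 new=(10,1) → add node 10 parent=9 cost=11
26. q=(5,5) nearest=1 d=2 new=(5,5) → add node 11 parent=1 cost=5; rewire 10→11 (10<11)
27. q=(9,15) nearest=6 d=6 new=(9,12) → blocked by [7,9]×[10,13], reject
28. q=(8,16) nearest=6 d=7 new=(8,12) → blocked by [7,9]×[10,13], reject
29. q=(7,11) nearest=6 d=2 new=(7,11) → blocked by [7,9]×[10,13], reject

Node count: 12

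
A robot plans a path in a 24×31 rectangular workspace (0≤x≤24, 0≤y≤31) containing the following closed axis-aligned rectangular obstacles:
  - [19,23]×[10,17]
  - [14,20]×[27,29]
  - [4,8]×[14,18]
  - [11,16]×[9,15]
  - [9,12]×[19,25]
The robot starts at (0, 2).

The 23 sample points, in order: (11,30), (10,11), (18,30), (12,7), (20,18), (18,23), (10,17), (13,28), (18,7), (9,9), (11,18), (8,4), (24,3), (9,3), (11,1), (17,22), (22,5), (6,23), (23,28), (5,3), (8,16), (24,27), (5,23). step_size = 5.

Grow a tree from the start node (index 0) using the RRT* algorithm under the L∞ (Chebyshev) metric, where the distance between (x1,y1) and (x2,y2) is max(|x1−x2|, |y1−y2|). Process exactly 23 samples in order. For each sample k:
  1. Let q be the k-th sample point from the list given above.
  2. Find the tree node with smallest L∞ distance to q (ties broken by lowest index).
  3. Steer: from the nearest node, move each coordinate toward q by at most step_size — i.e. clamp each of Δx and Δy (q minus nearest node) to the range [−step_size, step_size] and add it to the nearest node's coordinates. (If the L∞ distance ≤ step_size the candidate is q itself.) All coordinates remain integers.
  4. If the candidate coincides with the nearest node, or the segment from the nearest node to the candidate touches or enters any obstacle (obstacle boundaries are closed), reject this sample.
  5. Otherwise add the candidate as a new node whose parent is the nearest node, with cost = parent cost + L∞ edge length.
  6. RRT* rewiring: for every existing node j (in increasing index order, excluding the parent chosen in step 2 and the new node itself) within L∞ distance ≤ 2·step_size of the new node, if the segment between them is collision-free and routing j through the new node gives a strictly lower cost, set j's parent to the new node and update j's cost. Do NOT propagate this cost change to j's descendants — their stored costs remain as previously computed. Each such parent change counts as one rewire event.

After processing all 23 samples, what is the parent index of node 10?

Parent of node 10: 8

1. q=(11,30) nearest=0 d=28 new=(5,7) → add node 1 parent=0 cost=5
2. q=(10,11) nearest=1 d=5 new=(10,11) → add node 2 parent=1 cost=10
3. q=(18,30) nearest=2 d=19 new=(15,16) → blocked by [11,16]×[9,15], reject
4. q=(12,7) nearest=2 d=4 new=(12,7) → blocked by [11,16]×[9,15], reject
5. q=(20,18) nearest=2 d=10 new=(15,16) → blocked by [11,16]×[9,15], reject
6. q=(18,23) nearest=2 d=12 new=(15,16) → blocked by [11,16]×[9,15], reject
7. q=(10,17) nearest=2 d=6 new=(10,16) → add node 3 parent=2 cost=15
8. q=(13,28) nearest=3 d=12 new=(13,21) → blocked by [9,12]×[19,25], reject
9. q=(18,7) nearest=2 d=8 new=(15,7) → blocked by [11,16]×[9,15], reject
10. q=(9,9) nearest=2 d=2 new=(9,9) → add node 4 parent=2 cost=12
11. q=(11,18) nearest=3 d=2 new=(11,18) → add node 5 parent=3 cost=17
12. q=(8,4) nearest=1 d=3 new=(8,4) → add node 6 parent=1 cost=8
13. q=(24,3) nearest=2 d=14 new=(15,6) → blocked by [11,16]×[9,15], reject
14. q=(9,3) nearest=6 d=1 new=(9,3) → add node 7 parent=6 cost=9
15. q=(11,1) nearest=7 d=2 new=(11,1) → add node 8 parent=7 cost=11
16. q=(17,22) nearest=5 d=6 new=(16,22) → add node 9 parent=5 cost=22
17. q=(22,5) nearest=8 d=11 new=(16,5) → add node 10 parent=8 cost=16
18. q=(6,23) nearest=5 d=5 new=(6,23) → blocked by [9,12]×[19,25], reject
19. q=(23,28) nearest=9 d=7 new=(21,27) → add node 11 parent=9 cost=27
20. q=(5,3) nearest=6 d=3 new=(5,3) → add node 12 parent=6 cost=11
21. q=(8,16) nearest=3 d=2 new=(8,16) → blocked by [4,8]×[14,18], reject
22. q=(24,27) nearest=11 d=3 new=(24,27) → add node 13 parent=11 cost=30
23. q=(5,23) nearest=5 d=6 new=(6,23) → blocked by [9,12]×[19,25], reject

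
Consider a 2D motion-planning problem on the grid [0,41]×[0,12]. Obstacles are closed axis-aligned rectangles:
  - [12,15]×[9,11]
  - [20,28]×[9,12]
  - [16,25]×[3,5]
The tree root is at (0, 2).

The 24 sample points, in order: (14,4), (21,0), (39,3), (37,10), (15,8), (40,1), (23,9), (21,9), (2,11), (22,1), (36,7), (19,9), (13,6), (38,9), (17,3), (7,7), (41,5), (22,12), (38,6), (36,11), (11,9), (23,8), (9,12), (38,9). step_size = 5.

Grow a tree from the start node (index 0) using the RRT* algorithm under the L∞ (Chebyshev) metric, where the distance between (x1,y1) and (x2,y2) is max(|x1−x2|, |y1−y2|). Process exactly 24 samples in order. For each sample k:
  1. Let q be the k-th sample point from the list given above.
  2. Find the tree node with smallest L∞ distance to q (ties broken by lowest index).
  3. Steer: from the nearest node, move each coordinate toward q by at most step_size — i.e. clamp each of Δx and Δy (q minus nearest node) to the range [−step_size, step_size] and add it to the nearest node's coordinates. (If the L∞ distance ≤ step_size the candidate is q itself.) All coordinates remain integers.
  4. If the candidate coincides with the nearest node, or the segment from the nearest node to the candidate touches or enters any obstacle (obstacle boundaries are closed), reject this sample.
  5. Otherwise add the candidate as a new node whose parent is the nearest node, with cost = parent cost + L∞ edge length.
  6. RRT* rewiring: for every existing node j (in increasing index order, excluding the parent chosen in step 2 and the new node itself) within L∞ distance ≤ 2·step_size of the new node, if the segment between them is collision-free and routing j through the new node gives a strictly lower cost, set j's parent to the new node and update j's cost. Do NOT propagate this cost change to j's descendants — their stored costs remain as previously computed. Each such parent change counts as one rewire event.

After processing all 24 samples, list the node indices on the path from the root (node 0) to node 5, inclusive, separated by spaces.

1. q=(14,4) nearest=0 d=14 new=(5,4) → add node 1 parent=0 cost=5
2. q=(21,0) nearest=1 d=16 new=(10,0) → add node 2 parent=1 cost=10
3. q=(39,3) nearest=2 d=29 new=(15,3) → add node 3 parent=2 cost=15
4. q=(37,10) nearest=3 d=22 new=(20,8) → blocked by [16,25]×[3,5], reject
5. q=(15,8) nearest=3 d=5 new=(15,8) → add node 4 parent=3 cost=20
6. q=(40,1) nearest=3 d=25 new=(20,1) → add node 5 parent=3 cost=20
7. q=(23,9) nearest=3 d=8 new=(20,8) → blocked by [16,25]×[3,5], reject
8. q=(21,9) nearest=3 d=6 new=(20,8) → blocked by [16,25]×[3,5], reject
9. q=(2,11) nearest=1 d=7 new=(2,9) → add node 6 parent=1 cost=10
10. q=(22,1) nearest=5 d=2 new=(22,1) → add node 7 parent=5 cost=22
11. q=(36,7) nearest=7 d=14 new=(27,6) → blocked by [16,25]×[3,5], reject
12. q=(19,9) nearest=4 d=4 new=(19,9) → add node 8 parent=4 cost=24
13. q=(13,6) nearest=4 d=2 new=(13,6) → add node 9 parent=4 cost=22
14. q=(38,9) nearest=7 d=16 new=(27,6) → blocked by [16,25]×[3,5], reject
15. q=(17,3) nearest=3 d=2 new=(17,3) → blocked by [16,25]×[3,5], reject
16. q=(7,7) nearest=1 d=3 new=(7,7) → add node 10 parent=1 cost=8; rewire 4→10 (16<20); rewire 9→10 (14<22)
17. q=(41,5) nearest=7 d=19 new=(27,5) → blocked by [16,25]×[3,5], reject
18. q=(22,12) nearest=8 d=3 new=(22,12) → blocked by [20,28]×[9,12], reject
19. q=(38,6) nearest=7 d=16 new=(27,6) → blocked by [16,25]×[3,5], reject
20. q=(36,11) nearest=7 d=14 new=(27,6) → blocked by [16,25]×[3,5], reject
21. q=(11,9) nearest=9 d=3 new=(11,9) → add node 11 parent=9 cost=17
22. q=(23,8) nearest=8 d=4 new=(23,8) → add node 12 parent=8 cost=28
23. q=(9,12) nearest=11 d=3 new=(9,12) → add node 13 parent=11 cost=20
24. q=(38,9) nearest=12 d=15 new=(28,9) → blocked by [20,28]×[9,12], reject

Path: 0 1 2 3 5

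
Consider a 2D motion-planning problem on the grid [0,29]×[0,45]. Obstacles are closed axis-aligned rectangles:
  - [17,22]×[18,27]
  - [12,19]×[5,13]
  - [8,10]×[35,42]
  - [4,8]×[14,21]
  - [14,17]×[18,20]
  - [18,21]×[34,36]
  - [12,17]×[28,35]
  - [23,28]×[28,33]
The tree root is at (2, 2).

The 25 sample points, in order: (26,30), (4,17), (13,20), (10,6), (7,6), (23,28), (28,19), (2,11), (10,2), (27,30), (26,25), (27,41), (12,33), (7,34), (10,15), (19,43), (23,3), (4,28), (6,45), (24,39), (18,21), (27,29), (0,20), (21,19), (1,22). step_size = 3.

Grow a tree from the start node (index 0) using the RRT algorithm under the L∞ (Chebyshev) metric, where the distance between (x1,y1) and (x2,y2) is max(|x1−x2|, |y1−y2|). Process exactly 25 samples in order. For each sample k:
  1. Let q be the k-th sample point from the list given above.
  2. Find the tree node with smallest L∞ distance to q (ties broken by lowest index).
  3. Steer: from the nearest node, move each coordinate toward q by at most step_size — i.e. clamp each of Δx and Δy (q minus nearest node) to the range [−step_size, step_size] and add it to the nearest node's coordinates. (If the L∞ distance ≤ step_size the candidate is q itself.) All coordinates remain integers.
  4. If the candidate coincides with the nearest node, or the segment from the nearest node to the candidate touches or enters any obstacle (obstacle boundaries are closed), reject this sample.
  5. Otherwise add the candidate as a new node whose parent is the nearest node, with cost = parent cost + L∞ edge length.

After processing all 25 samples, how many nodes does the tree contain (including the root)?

Node count: 18

1. q=(26,30) nearest=0 d=28 new=(5,5) → add node 1 parent=0 cost=3
2. q=(4,17) nearest=1 d=12 new=(4,8) → add node 2 parent=1 cost=6
3. q=(13,20) nearest=2 d=12 new=(7,11) → add node 3 parent=2 cost=9
4. q=(10,6) nearest=1 d=5 new=(8,6) → add node 4 parent=1 cost=6
5. q=(7,6) nearest=4 d=1 new=(7,6) → add node 5 parent=4 cost=7
6. q=(23,28) nearest=3 d=17 new=(10,14) → add node 6 parent=3 cost=12
7. q=(28,19) nearest=6 d=18 new=(13,17) → add node 7 parent=6 cost=15
8. q=(2,11) nearest=2 d=3 new=(2,11) → add node 8 parent=2 cost=9
9. q=(10,2) nearest=4 d=4 new=(10,3) → add node 9 parent=4 cost=9
10. q=(27,30) nearest=7 d=14 new=(16,20) → blocked by [14,17]×[18,20], reject
11. q=(26,25) nearest=7 d=13 new=(16,20) → blocked by [14,17]×[18,20], reject
12. q=(27,41) nearest=7 d=24 new=(16,20) → blocked by [14,17]×[18,20], reject
13. q=(12,33) nearest=7 d=16 new=(12,20) → add node 10 parent=7 cost=18
14. q=(7,34) nearest=10 d=14 new=(9,23) → add node 11 parent=10 cost=21
15. q=(10,15) nearest=6 d=1 new=(10,15) → add node 12 parent=6 cost=13
16. q=(19,43) nearest=11 d=20 new=(12,26) → add node 13 parent=11 cost=24
17. q=(23,3) nearest=6 d=13 new=(13,11) → blocked by [12,19]×[5,13], reject
18. q=(4,28) nearest=11 d=5 new=(6,26) → add node 14 parent=11 cost=24
19. q=(6,45) nearest=13 d=19 new=(9,29) → add node 15 parent=13 cost=27
20. q=(24,39) nearest=13 d=13 new=(15,29) → blocked by [12,17]×[28,35], reject
21. q=(18,21) nearest=7 d=5 new=(16,20) → blocked by [14,17]×[18,20], reject
22. q=(27,29) nearest=7 d=14 new=(16,20) → blocked by [14,17]×[18,20], reject
23. q=(0,20) nearest=14 d=6 new=(3,23) → add node 16 parent=14 cost=27
24. q=(21,19) nearest=7 d=8 new=(16,19) → blocked by [14,17]×[18,20], reject
25. q=(1,22) nearest=16 d=2 new=(1,22) → add node 17 parent=16 cost=29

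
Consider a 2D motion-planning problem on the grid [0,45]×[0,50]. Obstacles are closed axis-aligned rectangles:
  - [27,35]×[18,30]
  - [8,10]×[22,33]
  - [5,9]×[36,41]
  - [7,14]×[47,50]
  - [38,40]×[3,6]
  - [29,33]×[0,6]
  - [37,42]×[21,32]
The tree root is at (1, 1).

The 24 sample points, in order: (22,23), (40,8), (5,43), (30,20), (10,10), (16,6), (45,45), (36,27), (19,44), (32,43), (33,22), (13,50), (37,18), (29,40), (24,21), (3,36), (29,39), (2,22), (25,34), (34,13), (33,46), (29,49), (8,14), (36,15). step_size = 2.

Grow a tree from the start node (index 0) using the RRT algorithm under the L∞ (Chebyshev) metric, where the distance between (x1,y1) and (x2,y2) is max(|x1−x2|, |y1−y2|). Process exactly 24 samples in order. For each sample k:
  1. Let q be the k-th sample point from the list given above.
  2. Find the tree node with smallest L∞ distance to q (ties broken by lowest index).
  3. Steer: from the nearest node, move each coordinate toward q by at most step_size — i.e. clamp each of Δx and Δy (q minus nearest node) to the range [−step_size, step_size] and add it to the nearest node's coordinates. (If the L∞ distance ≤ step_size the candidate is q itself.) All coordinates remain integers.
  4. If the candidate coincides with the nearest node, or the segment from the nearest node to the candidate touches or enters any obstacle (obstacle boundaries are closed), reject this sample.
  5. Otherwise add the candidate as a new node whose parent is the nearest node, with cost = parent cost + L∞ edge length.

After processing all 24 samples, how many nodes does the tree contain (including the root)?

Node count: 25

1. q=(22,23) nearest=0 d=22 new=(3,3) → add node 1 parent=0 cost=2
2. q=(40,8) nearest=1 d=37 new=(5,5) → add node 2 parent=1 cost=4
3. q=(5,43) nearest=2 d=38 new=(5,7) → add node 3 parent=2 cost=6
4. q=(30,20) nearest=2 d=25 new=(7,7) → add node 4 parent=2 cost=6
5. q=(10,10) nearest=4 d=3 new=(9,9) → add node 5 parent=4 cost=8
6. q=(16,6) nearest=5 d=7 new=(11,7) → add node 6 parent=5 cost=10
7. q=(45,45) nearest=5 d=36 new=(11,11) → add node 7 parent=5 cost=10
8. q=(36,27) nearest=6 d=25 new=(13,9) → add node 8 parent=6 cost=12
9. q=(19,44) nearest=7 d=33 new=(13,13) → add node 9 parent=7 cost=12
10. q=(32,43) nearest=9 d=30 new=(15,15) → add node 10 parent=9 cost=14
11. q=(33,22) nearest=10 d=18 new=(17,17) → add node 11 parent=10 cost=16
12. q=(13,50) nearest=11 d=33 new=(15,19) → add node 12 parent=11 cost=18
13. q=(37,18) nearest=11 d=20 new=(19,18) → add node 13 parent=11 cost=18
14. q=(29,40) nearest=12 d=21 new=(17,21) → add node 14 parent=12 cost=20
15. q=(24,21) nearest=13 d=5 new=(21,20) → add node 15 parent=13 cost=20
16. q=(3,36) nearest=14 d=15 new=(15,23) → add node 16 parent=14 cost=22
17. q=(29,39) nearest=16 d=16 new=(17,25) → add node 17 parent=16 cost=24
18. q=(2,22) nearest=7 d=11 new=(9,13) → add node 18 parent=7 cost=12
19. q=(25,34) nearest=17 d=9 new=(19,27) → add node 19 parent=17 cost=26
20. q=(34,13) nearest=15 d=13 new=(23,18) → add node 20 parent=15 cost=22
21. q=(33,46) nearest=19 d=19 new=(21,29) → add node 21 parent=19 cost=28
22. q=(29,49) nearest=21 d=20 new=(23,31) → add node 22 parent=21 cost=30
23. q=(8,14) nearest=18 d=1 new=(8,14) → add node 23 parent=18 cost=13
24. q=(36,15) nearest=20 d=13 new=(25,16) → add node 24 parent=20 cost=24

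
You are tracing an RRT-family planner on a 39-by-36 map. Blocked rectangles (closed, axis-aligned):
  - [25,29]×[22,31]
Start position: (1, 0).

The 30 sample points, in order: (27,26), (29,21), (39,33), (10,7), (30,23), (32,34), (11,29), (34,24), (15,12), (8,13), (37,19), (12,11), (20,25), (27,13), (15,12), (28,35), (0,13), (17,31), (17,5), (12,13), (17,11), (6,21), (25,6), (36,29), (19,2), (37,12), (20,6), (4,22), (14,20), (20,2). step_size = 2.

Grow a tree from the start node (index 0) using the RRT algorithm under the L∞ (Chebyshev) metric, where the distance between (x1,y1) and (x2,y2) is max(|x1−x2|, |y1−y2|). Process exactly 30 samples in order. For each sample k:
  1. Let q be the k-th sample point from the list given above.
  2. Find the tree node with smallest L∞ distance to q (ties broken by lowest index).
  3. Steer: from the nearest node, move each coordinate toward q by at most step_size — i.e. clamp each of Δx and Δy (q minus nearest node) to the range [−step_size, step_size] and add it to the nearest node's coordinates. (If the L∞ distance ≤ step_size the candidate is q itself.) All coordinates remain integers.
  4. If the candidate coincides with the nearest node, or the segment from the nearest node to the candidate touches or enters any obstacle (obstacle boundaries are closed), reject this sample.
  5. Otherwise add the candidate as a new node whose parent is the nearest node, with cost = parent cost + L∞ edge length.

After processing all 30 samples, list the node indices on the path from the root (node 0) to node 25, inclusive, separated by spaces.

1. q=(27,26) nearest=0 d=26 new=(3,2) → add node 1 parent=0 cost=2
2. q=(29,21) nearest=1 d=26 new=(5,4) → add node 2 parent=1 cost=4
3. q=(39,33) nearest=2 d=34 new=(7,6) → add node 3 parent=2 cost=6
4. q=(10,7) nearest=3 d=3 new=(9,7) → add node 4 parent=3 cost=8
5. q=(30,23) nearest=4 d=21 new=(11,9) → add node 5 parent=4 cost=10
6. q=(32,34) nearest=5 d=25 new=(13,11) → add node 6 parent=5 cost=12
7. q=(11,29) nearest=6 d=18 new=(11,13) → add node 7 parent=6 cost=14
8. q=(34,24) nearest=6 d=21 new=(15,13) → add node 8 parent=6 cost=14
9. q=(15,12) nearest=8 d=1 new=(15,12) → add node 9 parent=8 cost=15
10. q=(8,13) nearest=7 d=3 new=(9,13) → add node 10 parent=7 cost=16
11. q=(37,19) nearest=8 d=22 new=(17,15) → add node 11 parent=8 cost=16
12. q=(12,11) nearest=6 d=1 new=(12,11) → add node 12 parent=6 cost=13
13. q=(20,25) nearest=11 d=10 new=(19,17) → add node 13 parent=11 cost=18
14. q=(27,13) nearest=13 d=8 new=(21,15) → add node 14 parent=13 cost=20
15. q=(15,12) nearest=9 d=0 → coincident, reject
16. q=(28,35) nearest=13 d=18 new=(21,19) → add node 15 parent=13 cost=20
17. q=(0,13) nearest=3 d=7 new=(5,8) → add node 16 parent=3 cost=8
18. q=(17,31) nearest=15 d=12 new=(19,21) → add node 17 parent=15 cost=22
19. q=(17,5) nearest=5 d=6 new=(13,7) → add node 18 parent=5 cost=12
20. q=(12,13) nearest=7 d=1 new=(12,13) → add node 19 parent=7 cost=15
21. q=(17,11) nearest=8 d=2 new=(17,11) → add node 20 parent=8 cost=16
22. q=(6,21) nearest=7 d=8 new=(9,15) → add node 21 parent=7 cost=16
23. q=(25,6) nearest=20 d=8 new=(19,9) → add node 22 parent=20 cost=18
24. q=(36,29) nearest=14 d=15 new=(23,17) → add node 23 parent=14 cost=22
25. q=(19,2) nearest=18 d=6 new=(15,5) → add node 24 parent=18 cost=14
26. q=(37,12) nearest=23 d=14 new=(25,15) → add node 25 parent=23 cost=24
27. q=(20,6) nearest=22 d=3 new=(20,7) → add node 26 parent=22 cost=20
28. q=(4,22) nearest=21 d=7 new=(7,17) → add node 27 parent=21 cost=18
29. q=(14,20) nearest=11 d=5 new=(15,17) → add node 28 parent=11 cost=18
30. q=(20,2) nearest=24 d=5 new=(17,3) → add node 29 parent=24 cost=16

Path: 0 1 2 3 4 5 6 8 11 13 14 23 25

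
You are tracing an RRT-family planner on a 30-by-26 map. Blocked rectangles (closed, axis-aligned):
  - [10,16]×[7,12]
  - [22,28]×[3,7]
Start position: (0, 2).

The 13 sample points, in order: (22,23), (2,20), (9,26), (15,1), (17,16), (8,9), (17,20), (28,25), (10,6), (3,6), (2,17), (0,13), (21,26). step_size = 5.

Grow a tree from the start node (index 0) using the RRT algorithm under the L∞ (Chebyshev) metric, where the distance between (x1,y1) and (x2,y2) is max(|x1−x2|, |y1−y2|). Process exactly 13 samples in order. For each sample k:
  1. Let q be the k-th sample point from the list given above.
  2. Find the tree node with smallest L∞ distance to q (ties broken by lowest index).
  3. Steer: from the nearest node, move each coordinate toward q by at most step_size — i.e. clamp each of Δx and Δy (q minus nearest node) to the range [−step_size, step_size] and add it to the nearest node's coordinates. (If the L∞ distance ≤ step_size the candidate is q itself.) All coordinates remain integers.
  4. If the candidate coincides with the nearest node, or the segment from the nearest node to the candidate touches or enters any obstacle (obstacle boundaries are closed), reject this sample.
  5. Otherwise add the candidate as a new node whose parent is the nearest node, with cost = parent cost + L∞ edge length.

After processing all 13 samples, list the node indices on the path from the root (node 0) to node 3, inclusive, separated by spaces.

1. q=(22,23) nearest=0 d=22 new=(5,7) → add node 1 parent=0 cost=5
2. q=(2,20) nearest=1 d=13 new=(2,12) → add node 2 parent=1 cost=10
3. q=(9,26) nearest=2 d=14 new=(7,17) → add node 3 parent=2 cost=15
4. q=(15,1) nearest=1 d=10 new=(10,2) → add node 4 parent=1 cost=10
5. q=(17,16) nearest=3 d=10 new=(12,16) → add node 5 parent=3 cost=20
6. q=(8,9) nearest=1 d=3 new=(8,9) → add node 6 parent=1 cost=8
7. q=(17,20) nearest=5 d=5 new=(17,20) → add node 7 parent=5 cost=25
8. q=(28,25) nearest=7 d=11 new=(22,25) → add node 8 parent=7 cost=30
9. q=(10,6) nearest=6 d=3 new=(10,6) → add node 9 parent=6 cost=11
10. q=(3,6) nearest=1 d=2 new=(3,6) → add node 10 parent=1 cost=7
11. q=(2,17) nearest=2 d=5 new=(2,17) → add node 11 parent=2 cost=15
12. q=(0,13) nearest=2 d=2 new=(0,13) → add node 12 parent=2 cost=12
13. q=(21,26) nearest=8 d=1 new=(21,26) → add node 13 parent=8 cost=31

Path: 0 1 2 3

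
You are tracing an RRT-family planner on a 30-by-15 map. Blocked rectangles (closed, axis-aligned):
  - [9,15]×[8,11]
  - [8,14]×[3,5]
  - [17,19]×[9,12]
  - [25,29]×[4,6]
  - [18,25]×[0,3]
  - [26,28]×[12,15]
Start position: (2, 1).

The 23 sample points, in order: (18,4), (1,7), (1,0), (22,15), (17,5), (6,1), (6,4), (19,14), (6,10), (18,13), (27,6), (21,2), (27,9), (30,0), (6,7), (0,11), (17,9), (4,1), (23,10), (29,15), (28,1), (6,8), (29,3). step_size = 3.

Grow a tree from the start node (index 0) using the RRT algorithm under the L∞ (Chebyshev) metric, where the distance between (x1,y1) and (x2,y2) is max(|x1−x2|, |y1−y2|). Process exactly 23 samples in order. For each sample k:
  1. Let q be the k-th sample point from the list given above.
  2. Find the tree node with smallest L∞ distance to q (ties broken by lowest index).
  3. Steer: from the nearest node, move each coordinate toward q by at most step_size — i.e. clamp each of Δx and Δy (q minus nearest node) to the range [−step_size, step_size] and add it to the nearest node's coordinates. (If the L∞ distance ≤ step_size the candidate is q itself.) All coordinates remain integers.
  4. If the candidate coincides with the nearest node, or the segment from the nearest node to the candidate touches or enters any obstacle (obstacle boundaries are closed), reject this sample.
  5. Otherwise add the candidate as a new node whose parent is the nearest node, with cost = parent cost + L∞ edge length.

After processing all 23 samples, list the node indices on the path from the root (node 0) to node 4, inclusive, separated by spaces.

Path: 0 1 4

1. q=(18,4) nearest=0 d=16 new=(5,4) → add node 1 parent=0 cost=3
2. q=(1,7) nearest=1 d=4 new=(2,7) → add node 2 parent=1 cost=6
3. q=(1,0) nearest=0 d=1 new=(1,0) → add node 3 parent=0 cost=1
4. q=(22,15) nearest=1 d=17 new=(8,7) → add node 4 parent=1 cost=6
5. q=(17,5) nearest=4 d=9 new=(11,5) → blocked by [8,14]×[3,5], reject
6. q=(6,1) nearest=1 d=3 new=(6,1) → add node 5 parent=1 cost=6
7. q=(6,4) nearest=1 d=1 new=(6,4) → add node 6 parent=1 cost=4
8. q=(19,14) nearest=4 d=11 new=(11,10) → blocked by [9,15]×[8,11], reject
9. q=(6,10) nearest=4 d=3 new=(6,10) → add node 7 parent=4 cost=9
10. q=(18,13) nearest=4 d=10 new=(11,10) → blocked by [9,15]×[8,11], reject
11. q=(27,6) nearest=4 d=19 new=(11,6) → add node 8 parent=4 cost=9
12. q=(21,2) nearest=8 d=10 new=(14,3) → blocked by [8,14]×[3,5], reject
13. q=(27,9) nearest=8 d=16 new=(14,9) → blocked by [9,15]×[8,11], reject
14. q=(30,0) nearest=8 d=19 new=(14,3) → blocked by [8,14]×[3,5], reject
15. q=(6,7) nearest=4 d=2 new=(6,7) → add node 9 parent=4 cost=8
16. q=(0,11) nearest=2 d=4 new=(0,10) → add node 10 parent=2 cost=9
17. q=(17,9) nearest=8 d=6 new=(14,9) → blocked by [9,15]×[8,11], reject
18. q=(4,1) nearest=0 d=2 new=(4,1) → add node 11 parent=0 cost=2
19. q=(23,10) nearest=8 d=12 new=(14,9) → blocked by [9,15]×[8,11], reject
20. q=(29,15) nearest=8 d=18 new=(14,9) → blocked by [9,15]×[8,11], reject
21. q=(28,1) nearest=8 d=17 new=(14,3) → blocked by [8,14]×[3,5], reject
22. q=(6,8) nearest=9 d=1 new=(6,8) → add node 12 parent=9 cost=9
23. q=(29,3) nearest=8 d=18 new=(14,3) → blocked by [8,14]×[3,5], reject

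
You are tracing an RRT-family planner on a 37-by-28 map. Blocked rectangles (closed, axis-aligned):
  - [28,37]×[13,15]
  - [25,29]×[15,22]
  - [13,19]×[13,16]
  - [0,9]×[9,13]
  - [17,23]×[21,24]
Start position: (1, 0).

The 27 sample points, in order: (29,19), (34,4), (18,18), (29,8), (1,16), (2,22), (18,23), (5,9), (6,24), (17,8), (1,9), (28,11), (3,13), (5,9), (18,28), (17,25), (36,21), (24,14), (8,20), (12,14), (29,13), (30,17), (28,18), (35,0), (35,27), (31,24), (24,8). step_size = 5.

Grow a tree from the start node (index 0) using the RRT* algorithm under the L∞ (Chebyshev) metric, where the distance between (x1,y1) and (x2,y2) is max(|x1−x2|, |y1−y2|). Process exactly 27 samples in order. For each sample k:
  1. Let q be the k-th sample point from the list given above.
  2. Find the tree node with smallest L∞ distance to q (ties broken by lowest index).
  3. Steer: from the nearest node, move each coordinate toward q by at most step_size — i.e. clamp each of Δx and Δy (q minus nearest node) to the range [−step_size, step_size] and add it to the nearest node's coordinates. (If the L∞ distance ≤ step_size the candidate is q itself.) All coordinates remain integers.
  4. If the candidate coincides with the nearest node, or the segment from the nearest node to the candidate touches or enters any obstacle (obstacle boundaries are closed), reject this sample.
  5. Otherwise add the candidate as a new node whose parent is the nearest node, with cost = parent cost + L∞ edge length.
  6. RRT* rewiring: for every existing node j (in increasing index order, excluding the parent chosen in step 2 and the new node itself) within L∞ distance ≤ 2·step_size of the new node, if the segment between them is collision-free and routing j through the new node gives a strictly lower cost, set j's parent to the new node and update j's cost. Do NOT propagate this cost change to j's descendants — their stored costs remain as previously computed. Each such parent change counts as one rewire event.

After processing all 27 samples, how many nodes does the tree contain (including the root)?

Node count: 12

1. q=(29,19) nearest=0 d=28 new=(6,5) → add node 1 parent=0 cost=5
2. q=(34,4) nearest=1 d=28 new=(11,4) → add node 2 parent=1 cost=10
3. q=(18,18) nearest=1 d=13 new=(11,10) → add node 3 parent=1 cost=10
4. q=(29,8) nearest=2 d=18 new=(16,8) → add node 4 parent=2 cost=15
5. q=(1,16) nearest=3 d=10 new=(6,15) → blocked by [0,9]×[9,13], reject
6. q=(2,22) nearest=3 d=12 new=(6,15) → blocked by [0,9]×[9,13], reject
7. q=(18,23) nearest=3 d=13 new=(16,15) → blocked by [13,19]×[13,16], reject
8. q=(5,9) nearest=1 d=4 new=(5,9) → blocked by [0,9]×[9,13], reject
9. q=(6,24) nearest=3 d=14 new=(6,15) → blocked by [0,9]×[9,13], reject
10. q=(17,8) nearest=4 d=1 new=(17,8) → add node 5 parent=4 cost=16
11. q=(1,9) nearest=1 d=5 new=(1,9) → blocked by [0,9]×[9,13], reject
12. q=(28,11) nearest=5 d=11 new=(22,11) → add node 6 parent=5 cost=21
13. q=(3,13) nearest=1 d=8 new=(3,10) → blocked by [0,9]×[9,13], reject
14. q=(5,9) nearest=1 d=4 new=(5,9) → blocked by [0,9]×[9,13], reject
15. q=(18,28) nearest=6 d=17 new=(18,16) → blocked by [13,19]×[13,16], reject
16. q=(17,25) nearest=6 d=14 new=(17,16) → blocked by [13,19]×[13,16], reject
17. q=(36,21) nearest=6 d=14 new=(27,16) → blocked by [25,29]×[15,22], reject
18. q=(24,14) nearest=6 d=3 new=(24,14) → add node 7 parent=6 cost=24
19. q=(8,20) nearest=3 d=10 new=(8,15) → add node 8 parent=3 cost=15
20. q=(12,14) nearest=3 d=4 new=(12,14) → add node 9 parent=3 cost=14
21. q=(29,13) nearest=7 d=5 new=(29,13) → blocked by [28,37]×[13,15], reject
22. q=(30,17) nearest=7 d=6 new=(29,17) → blocked by [25,29]×[15,22], reject
23. q=(28,18) nearest=7 d=4 new=(28,18) → blocked by [25,29]×[15,22], reject
24. q=(35,0) nearest=6 d=13 new=(27,6) → add node 10 parent=6 cost=26
25. q=(35,27) nearest=7 d=13 new=(29,19) → blocked by [25,29]×[15,22], reject
26. q=(31,24) nearest=7 d=10 new=(29,19) → blocked by [25,29]×[15,22], reject
27. q=(24,8) nearest=6 d=3 new=(24,8) → add node 11 parent=6 cost=24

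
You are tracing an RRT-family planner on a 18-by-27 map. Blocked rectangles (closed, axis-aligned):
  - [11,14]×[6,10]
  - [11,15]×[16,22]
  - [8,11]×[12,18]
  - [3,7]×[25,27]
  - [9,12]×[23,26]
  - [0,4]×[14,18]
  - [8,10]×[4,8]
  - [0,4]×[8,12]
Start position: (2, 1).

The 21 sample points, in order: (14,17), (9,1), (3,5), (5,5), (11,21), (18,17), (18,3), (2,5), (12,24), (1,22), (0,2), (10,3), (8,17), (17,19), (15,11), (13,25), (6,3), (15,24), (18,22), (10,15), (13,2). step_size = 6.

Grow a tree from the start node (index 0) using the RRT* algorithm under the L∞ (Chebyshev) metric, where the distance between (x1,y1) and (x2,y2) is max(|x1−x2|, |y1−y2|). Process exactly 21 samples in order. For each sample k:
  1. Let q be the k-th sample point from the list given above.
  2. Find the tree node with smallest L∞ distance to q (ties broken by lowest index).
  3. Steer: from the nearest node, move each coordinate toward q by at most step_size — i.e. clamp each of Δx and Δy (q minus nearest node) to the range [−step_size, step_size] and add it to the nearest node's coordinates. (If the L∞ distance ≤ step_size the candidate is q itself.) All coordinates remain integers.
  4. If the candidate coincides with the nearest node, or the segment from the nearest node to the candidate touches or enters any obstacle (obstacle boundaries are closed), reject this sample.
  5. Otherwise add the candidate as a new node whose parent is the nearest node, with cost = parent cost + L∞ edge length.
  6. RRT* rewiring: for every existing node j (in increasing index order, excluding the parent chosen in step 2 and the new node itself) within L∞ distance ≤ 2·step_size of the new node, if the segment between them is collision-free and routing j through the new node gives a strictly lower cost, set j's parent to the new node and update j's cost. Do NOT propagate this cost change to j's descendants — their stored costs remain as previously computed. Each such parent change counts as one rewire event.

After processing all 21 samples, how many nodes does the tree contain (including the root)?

Node count: 11

1. q=(14,17) nearest=0 d=16 new=(8,7) → blocked by [8,10]×[4,8], reject
2. q=(9,1) nearest=0 d=7 new=(8,1) → add node 1 parent=0 cost=6
3. q=(3,5) nearest=0 d=4 new=(3,5) → add node 2 parent=0 cost=4
4. q=(5,5) nearest=2 d=2 new=(5,5) → add node 3 parent=2 cost=6
5. q=(11,21) nearest=2 d=16 new=(9,11) → add node 4 parent=2 cost=10
6. q=(18,17) nearest=4 d=9 new=(15,17) → blocked by [11,15]×[16,22], reject
7. q=(18,3) nearest=4 d=9 new=(15,5) → blocked by [11,14]×[6,10], reject
8. q=(2,5) nearest=2 d=1 new=(2,5) → add node 5 parent=2 cost=5
9. q=(12,24) nearest=4 d=13 new=(12,17) → blocked by [11,15]×[16,22], reject
10. q=(1,22) nearest=4 d=11 new=(3,17) → blocked by [8,11]×[12,18], reject
11. q=(0,2) nearest=0 d=2 new=(0,2) → add node 6 parent=0 cost=2
12. q=(10,3) nearest=1 d=2 new=(10,3) → add node 7 parent=1 cost=8
13. q=(8,17) nearest=4 d=6 new=(8,17) → blocked by [8,11]×[12,18], reject
14. q=(17,19) nearest=4 d=8 new=(15,17) → blocked by [11,15]×[16,22], reject
15. q=(15,11) nearest=4 d=6 new=(15,11) → add node 8 parent=4 cost=16
16. q=(13,25) nearest=4 d=14 new=(13,17) → blocked by [11,15]×[16,22], reject
17. q=(6,3) nearest=1 d=2 new=(6,3) → add node 9 parent=1 cost=8
18. q=(15,24) nearest=4 d=13 new=(15,17) → blocked by [11,15]×[16,22], reject
19. q=(18,22) nearest=4 d=11 new=(15,17) → blocked by [11,15]×[16,22], reject
20. q=(10,15) nearest=4 d=4 new=(10,15) → blocked by [8,11]×[12,18], reject
21. q=(13,2) nearest=7 d=3 new=(13,2) → add node 10 parent=7 cost=11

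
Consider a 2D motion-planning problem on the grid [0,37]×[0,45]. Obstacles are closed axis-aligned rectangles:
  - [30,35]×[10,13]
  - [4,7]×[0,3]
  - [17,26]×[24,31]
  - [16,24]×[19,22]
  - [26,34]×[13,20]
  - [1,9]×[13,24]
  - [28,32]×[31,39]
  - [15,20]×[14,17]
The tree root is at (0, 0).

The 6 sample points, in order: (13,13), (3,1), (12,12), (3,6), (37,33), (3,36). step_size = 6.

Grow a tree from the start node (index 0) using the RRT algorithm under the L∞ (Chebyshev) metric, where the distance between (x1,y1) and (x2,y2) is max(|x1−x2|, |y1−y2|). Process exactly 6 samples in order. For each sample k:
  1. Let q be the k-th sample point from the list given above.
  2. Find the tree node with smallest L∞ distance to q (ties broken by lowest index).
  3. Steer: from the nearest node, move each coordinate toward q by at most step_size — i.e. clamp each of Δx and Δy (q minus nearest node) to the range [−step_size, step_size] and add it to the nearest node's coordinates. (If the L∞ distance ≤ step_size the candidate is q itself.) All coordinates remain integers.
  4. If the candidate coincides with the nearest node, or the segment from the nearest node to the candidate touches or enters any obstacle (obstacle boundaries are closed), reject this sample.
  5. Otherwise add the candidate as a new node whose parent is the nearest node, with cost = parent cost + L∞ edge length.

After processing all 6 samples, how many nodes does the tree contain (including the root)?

1. q=(13,13) nearest=0 d=13 new=(6,6) → add node 1 parent=0 cost=6
2. q=(3,1) nearest=0 d=3 new=(3,1) → add node 2 parent=0 cost=3
3. q=(12,12) nearest=1 d=6 new=(12,12) → add node 3 parent=1 cost=12
4. q=(3,6) nearest=1 d=3 new=(3,6) → add node 4 parent=1 cost=9
5. q=(37,33) nearest=3 d=25 new=(18,18) → blocked by [15,20]×[14,17], reject
6. q=(3,36) nearest=3 d=24 new=(6,18) → blocked by [1,9]×[13,24], reject

Node count: 5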